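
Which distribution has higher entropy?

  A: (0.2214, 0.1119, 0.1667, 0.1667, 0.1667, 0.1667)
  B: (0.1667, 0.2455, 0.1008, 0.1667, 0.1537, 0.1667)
A

Both distributions are close to uniform, making this a harder comparison.

H(A) = 2.5585 bits
H(B) = 2.5389 bits

The distribution closer to uniform has higher entropy.
Answer: A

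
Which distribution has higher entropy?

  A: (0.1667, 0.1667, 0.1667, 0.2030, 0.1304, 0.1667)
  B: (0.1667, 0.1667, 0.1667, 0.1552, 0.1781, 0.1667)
B

Both distributions are close to uniform, making this a harder comparison.

H(A) = 2.5735 bits
H(B) = 2.5838 bits

The distribution closer to uniform has higher entropy.
Answer: B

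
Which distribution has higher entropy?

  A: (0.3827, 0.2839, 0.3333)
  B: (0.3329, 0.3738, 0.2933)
B

Both distributions are close to uniform, making this a harder comparison.

H(A) = 1.5744 bits
H(B) = 1.5779 bits

The distribution closer to uniform has higher entropy.
Answer: B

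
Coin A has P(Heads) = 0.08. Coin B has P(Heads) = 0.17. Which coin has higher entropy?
B

For binary distributions, entropy is maximized at p=0.5 and decreases as p moves toward 0 or 1.

H(A) = H(0.08) = 0.4022 bits
H(B) = H(0.17) = 0.6577 bits

Distribution B (p=0.17) is closer to uniform (p=0.5), so it has higher entropy.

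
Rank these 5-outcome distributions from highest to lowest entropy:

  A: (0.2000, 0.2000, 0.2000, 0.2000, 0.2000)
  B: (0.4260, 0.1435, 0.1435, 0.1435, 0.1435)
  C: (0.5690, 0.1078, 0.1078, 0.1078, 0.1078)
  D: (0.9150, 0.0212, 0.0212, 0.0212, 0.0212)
A > B > C > D

Key insight: Entropy is maximized by uniform distributions and minimized by concentrated distributions.

Entropies:
  H(A) = 2.3219 bits
  H(B) = 2.1321 bits
  H(C) = 1.8482 bits
  H(D) = 0.5896 bits

Ranking: A > B > C > D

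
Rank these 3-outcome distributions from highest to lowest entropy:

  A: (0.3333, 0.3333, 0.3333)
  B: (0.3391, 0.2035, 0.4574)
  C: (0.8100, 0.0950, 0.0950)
A > B > C

Key insight: Entropy is maximized by uniform distributions and minimized by concentrated distributions.

- Uniform distributions have maximum entropy log₂(3) = 1.5850 bits
- The more "peaked" or concentrated a distribution, the lower its entropy

Entropies:
  H(A) = 1.5850 bits
  H(B) = 1.5127 bits
  H(C) = 0.8915 bits

Ranking: A > B > C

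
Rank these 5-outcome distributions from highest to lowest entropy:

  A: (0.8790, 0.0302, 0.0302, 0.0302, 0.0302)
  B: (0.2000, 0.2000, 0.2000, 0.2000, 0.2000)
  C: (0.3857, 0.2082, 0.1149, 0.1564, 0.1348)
B > C > A

Key insight: Entropy is maximized by uniform distributions and minimized by concentrated distributions.

- Uniform distributions have maximum entropy log₂(5) = 2.3219 bits
- The more "peaked" or concentrated a distribution, the lower its entropy

Entropies:
  H(A) = 0.7742 bits
  H(B) = 2.3219 bits
  H(C) = 2.1685 bits

Ranking: B > C > A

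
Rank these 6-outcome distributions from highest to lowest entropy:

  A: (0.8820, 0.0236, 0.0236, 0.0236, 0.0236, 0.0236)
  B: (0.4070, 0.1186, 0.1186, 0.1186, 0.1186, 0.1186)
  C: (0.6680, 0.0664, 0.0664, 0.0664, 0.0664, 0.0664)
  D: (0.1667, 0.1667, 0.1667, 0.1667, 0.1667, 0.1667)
D > B > C > A

Key insight: Entropy is maximized by uniform distributions and minimized by concentrated distributions.

Entropies:
  H(A) = 0.7976 bits
  H(B) = 2.3518 bits
  H(C) = 1.6878 bits
  H(D) = 2.5850 bits

Ranking: D > B > C > A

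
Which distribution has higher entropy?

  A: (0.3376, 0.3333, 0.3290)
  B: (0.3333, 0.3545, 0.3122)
A

Both distributions are close to uniform, making this a harder comparison.

H(A) = 1.5849 bits
H(B) = 1.5830 bits

The distribution closer to uniform has higher entropy.
Answer: A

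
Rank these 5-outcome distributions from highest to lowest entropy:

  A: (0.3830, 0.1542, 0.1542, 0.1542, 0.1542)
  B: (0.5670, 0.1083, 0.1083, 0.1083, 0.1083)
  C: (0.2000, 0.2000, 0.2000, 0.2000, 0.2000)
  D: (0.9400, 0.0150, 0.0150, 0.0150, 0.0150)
C > A > B > D

Key insight: Entropy is maximized by uniform distributions and minimized by concentrated distributions.

Entropies:
  H(A) = 2.1941 bits
  H(B) = 1.8530 bits
  H(C) = 2.3219 bits
  H(D) = 0.4474 bits

Ranking: C > A > B > D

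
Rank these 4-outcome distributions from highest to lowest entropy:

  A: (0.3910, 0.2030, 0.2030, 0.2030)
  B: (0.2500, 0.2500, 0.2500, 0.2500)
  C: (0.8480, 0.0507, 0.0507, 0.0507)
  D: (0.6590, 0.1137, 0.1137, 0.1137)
B > A > D > C

Key insight: Entropy is maximized by uniform distributions and minimized by concentrated distributions.

Entropies:
  H(A) = 1.9307 bits
  H(B) = 2.0000 bits
  H(C) = 0.8557 bits
  H(D) = 1.4662 bits

Ranking: B > A > D > C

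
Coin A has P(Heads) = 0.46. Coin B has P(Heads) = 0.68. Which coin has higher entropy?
A

For binary distributions, entropy is maximized at p=0.5 and decreases as p moves toward 0 or 1.

H(A) = H(0.46) = 0.9954 bits
H(B) = H(0.68) = 0.9044 bits

Distribution A (p=0.46) is closer to uniform (p=0.5), so it has higher entropy.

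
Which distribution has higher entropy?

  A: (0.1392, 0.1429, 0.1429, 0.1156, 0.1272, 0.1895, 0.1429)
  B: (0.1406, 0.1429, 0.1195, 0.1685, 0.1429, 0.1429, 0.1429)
B

Both distributions are close to uniform, making this a harder comparison.

H(A) = 2.7920 bits
H(B) = 2.8013 bits

The distribution closer to uniform has higher entropy.
Answer: B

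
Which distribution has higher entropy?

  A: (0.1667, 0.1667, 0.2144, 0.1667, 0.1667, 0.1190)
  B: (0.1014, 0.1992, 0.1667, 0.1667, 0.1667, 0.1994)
A

Both distributions are close to uniform, making this a harder comparison.

H(A) = 2.5650 bits
H(B) = 2.5548 bits

The distribution closer to uniform has higher entropy.
Answer: A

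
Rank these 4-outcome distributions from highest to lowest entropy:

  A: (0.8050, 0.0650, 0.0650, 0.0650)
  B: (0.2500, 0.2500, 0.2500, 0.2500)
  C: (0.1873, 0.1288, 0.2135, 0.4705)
B > C > A

Key insight: Entropy is maximized by uniform distributions and minimized by concentrated distributions.

- Uniform distributions have maximum entropy log₂(4) = 2.0000 bits
- The more "peaked" or concentrated a distribution, the lower its entropy

Entropies:
  H(A) = 1.0209 bits
  H(B) = 2.0000 bits
  H(C) = 1.8208 bits

Ranking: B > C > A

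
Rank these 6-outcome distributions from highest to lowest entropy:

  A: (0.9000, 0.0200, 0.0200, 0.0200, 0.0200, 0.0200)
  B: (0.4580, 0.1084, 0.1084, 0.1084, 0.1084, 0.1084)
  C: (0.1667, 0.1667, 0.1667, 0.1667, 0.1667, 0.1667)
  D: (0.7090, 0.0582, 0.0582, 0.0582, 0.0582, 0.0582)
C > B > D > A

Key insight: Entropy is maximized by uniform distributions and minimized by concentrated distributions.

Entropies:
  H(A) = 0.7012 bits
  H(B) = 2.2534 bits
  H(C) = 2.5850 bits
  H(D) = 1.5457 bits

Ranking: C > B > D > A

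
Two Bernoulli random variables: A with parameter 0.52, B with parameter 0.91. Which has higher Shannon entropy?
A

For binary distributions, entropy is maximized at p=0.5 and decreases as p moves toward 0 or 1.

H(A) = H(0.52) = 0.9988 bits
H(B) = H(0.91) = 0.4365 bits

Distribution A (p=0.52) is closer to uniform (p=0.5), so it has higher entropy.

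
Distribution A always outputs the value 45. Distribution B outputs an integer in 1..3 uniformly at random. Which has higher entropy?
B

A is deterministic, so H(A) = 0. B is uniform over 3 outcomes, so H(B) = log₂(3) = 1.585 bits. Any distribution with genuine randomness has higher entropy than a deterministic one.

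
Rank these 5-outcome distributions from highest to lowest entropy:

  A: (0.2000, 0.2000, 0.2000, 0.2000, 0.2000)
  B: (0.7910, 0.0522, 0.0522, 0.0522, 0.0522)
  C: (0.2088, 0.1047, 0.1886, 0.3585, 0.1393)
A > C > B

Key insight: Entropy is maximized by uniform distributions and minimized by concentrated distributions.

- Uniform distributions have maximum entropy log₂(5) = 2.3219 bits
- The more "peaked" or concentrated a distribution, the lower its entropy

Entropies:
  H(A) = 2.3219 bits
  H(B) = 1.1576 bits
  H(C) = 2.1934 bits

Ranking: A > C > B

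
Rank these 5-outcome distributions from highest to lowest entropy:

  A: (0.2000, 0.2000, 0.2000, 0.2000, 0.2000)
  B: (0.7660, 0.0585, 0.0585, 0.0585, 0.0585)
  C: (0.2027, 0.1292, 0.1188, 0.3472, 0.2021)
A > C > B

Key insight: Entropy is maximized by uniform distributions and minimized by concentrated distributions.

- Uniform distributions have maximum entropy log₂(5) = 2.3219 bits
- The more "peaked" or concentrated a distribution, the lower its entropy

Entropies:
  H(A) = 2.3219 bits
  H(B) = 1.2529 bits
  H(C) = 2.2093 bits

Ranking: A > C > B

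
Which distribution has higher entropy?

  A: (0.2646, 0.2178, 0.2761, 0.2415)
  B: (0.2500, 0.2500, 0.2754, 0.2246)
B

Both distributions are close to uniform, making this a harder comparison.

H(A) = 1.9942 bits
H(B) = 1.9963 bits

The distribution closer to uniform has higher entropy.
Answer: B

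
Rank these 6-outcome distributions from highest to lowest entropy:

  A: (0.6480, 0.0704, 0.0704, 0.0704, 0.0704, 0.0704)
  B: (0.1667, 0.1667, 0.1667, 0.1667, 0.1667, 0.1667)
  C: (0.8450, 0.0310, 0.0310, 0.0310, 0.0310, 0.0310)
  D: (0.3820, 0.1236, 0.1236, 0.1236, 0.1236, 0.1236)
B > D > A > C

Key insight: Entropy is maximized by uniform distributions and minimized by concentrated distributions.

Entropies:
  H(A) = 1.7532 bits
  H(B) = 2.5850 bits
  H(C) = 0.9821 bits
  H(D) = 2.3944 bits

Ranking: B > D > A > C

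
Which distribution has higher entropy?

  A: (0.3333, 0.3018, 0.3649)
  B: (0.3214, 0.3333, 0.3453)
B

Both distributions are close to uniform, making this a harder comparison.

H(A) = 1.5806 bits
H(B) = 1.5843 bits

The distribution closer to uniform has higher entropy.
Answer: B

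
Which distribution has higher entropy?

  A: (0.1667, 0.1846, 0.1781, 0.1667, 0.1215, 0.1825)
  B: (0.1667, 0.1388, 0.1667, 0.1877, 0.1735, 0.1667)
B

Both distributions are close to uniform, making this a harder comparison.

H(A) = 2.5722 bits
H(B) = 2.5794 bits

The distribution closer to uniform has higher entropy.
Answer: B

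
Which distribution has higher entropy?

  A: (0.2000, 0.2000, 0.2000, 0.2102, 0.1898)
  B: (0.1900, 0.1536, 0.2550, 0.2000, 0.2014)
A

Both distributions are close to uniform, making this a harder comparison.

H(A) = 2.3212 bits
H(B) = 2.3031 bits

The distribution closer to uniform has higher entropy.
Answer: A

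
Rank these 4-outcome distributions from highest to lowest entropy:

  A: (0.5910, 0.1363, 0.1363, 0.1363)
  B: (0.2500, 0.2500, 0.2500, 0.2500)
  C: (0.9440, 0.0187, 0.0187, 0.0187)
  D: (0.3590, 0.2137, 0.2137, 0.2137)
B > D > A > C

Key insight: Entropy is maximized by uniform distributions and minimized by concentrated distributions.

Entropies:
  H(A) = 1.6242 bits
  H(B) = 2.0000 bits
  H(C) = 0.4001 bits
  H(D) = 1.9578 bits

Ranking: B > D > A > C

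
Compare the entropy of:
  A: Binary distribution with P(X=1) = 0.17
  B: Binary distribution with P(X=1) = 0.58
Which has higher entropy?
B

For binary distributions, entropy is maximized at p=0.5 and decreases as p moves toward 0 or 1.

H(A) = H(0.17) = 0.6577 bits
H(B) = H(0.58) = 0.9815 bits

Distribution B (p=0.58) is closer to uniform (p=0.5), so it has higher entropy.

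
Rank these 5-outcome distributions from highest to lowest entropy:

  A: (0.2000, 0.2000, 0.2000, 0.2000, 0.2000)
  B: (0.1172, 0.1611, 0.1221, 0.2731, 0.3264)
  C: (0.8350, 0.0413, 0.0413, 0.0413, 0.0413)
A > B > C

Key insight: Entropy is maximized by uniform distributions and minimized by concentrated distributions.

- Uniform distributions have maximum entropy log₂(5) = 2.3219 bits
- The more "peaked" or concentrated a distribution, the lower its entropy

Entropies:
  H(A) = 2.3219 bits
  H(B) = 2.1960 bits
  H(C) = 0.9761 bits

Ranking: A > B > C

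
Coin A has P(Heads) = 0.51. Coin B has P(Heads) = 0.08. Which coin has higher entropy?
A

For binary distributions, entropy is maximized at p=0.5 and decreases as p moves toward 0 or 1.

H(A) = H(0.51) = 0.9997 bits
H(B) = H(0.08) = 0.4022 bits

Distribution A (p=0.51) is closer to uniform (p=0.5), so it has higher entropy.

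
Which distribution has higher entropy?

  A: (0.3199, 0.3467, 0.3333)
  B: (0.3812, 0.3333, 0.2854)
A

Both distributions are close to uniform, making this a harder comparison.

H(A) = 1.5842 bits
H(B) = 1.5750 bits

The distribution closer to uniform has higher entropy.
Answer: A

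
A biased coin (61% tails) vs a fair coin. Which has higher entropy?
Fair coin

The fair coin is uniform (p=0.5), maximizing binary entropy at 1 bit. The biased coin has H(0.61) ≈ 0.965 bits — its outcome is more predictable, so its entropy is lower.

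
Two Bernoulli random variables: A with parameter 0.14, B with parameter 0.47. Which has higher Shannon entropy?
B

For binary distributions, entropy is maximized at p=0.5 and decreases as p moves toward 0 or 1.

H(A) = H(0.14) = 0.5842 bits
H(B) = H(0.47) = 0.9974 bits

Distribution B (p=0.47) is closer to uniform (p=0.5), so it has higher entropy.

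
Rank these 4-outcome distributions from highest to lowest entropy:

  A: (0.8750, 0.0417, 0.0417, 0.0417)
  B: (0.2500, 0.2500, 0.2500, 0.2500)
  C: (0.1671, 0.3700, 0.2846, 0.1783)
B > C > A

Key insight: Entropy is maximized by uniform distributions and minimized by concentrated distributions.

- Uniform distributions have maximum entropy log₂(4) = 2.0000 bits
- The more "peaked" or concentrated a distribution, the lower its entropy

Entropies:
  H(A) = 0.7417 bits
  H(B) = 2.0000 bits
  H(C) = 1.9216 bits

Ranking: B > C > A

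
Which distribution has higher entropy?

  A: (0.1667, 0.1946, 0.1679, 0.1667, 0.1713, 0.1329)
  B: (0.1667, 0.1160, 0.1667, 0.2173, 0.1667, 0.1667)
A

Both distributions are close to uniform, making this a harder comparison.

H(A) = 2.5764 bits
H(B) = 2.5624 bits

The distribution closer to uniform has higher entropy.
Answer: A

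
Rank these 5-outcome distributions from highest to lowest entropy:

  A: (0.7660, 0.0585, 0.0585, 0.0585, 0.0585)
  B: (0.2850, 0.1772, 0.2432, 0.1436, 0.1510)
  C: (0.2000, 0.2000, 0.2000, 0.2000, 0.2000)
C > B > A

Key insight: Entropy is maximized by uniform distributions and minimized by concentrated distributions.

- Uniform distributions have maximum entropy log₂(5) = 2.3219 bits
- The more "peaked" or concentrated a distribution, the lower its entropy

Entropies:
  H(A) = 1.2529 bits
  H(B) = 2.2685 bits
  H(C) = 2.3219 bits

Ranking: C > B > A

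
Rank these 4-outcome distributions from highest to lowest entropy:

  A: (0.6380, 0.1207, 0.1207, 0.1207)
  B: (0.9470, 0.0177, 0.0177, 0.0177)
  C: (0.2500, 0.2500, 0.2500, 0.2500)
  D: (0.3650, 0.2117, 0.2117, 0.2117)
C > D > A > B

Key insight: Entropy is maximized by uniform distributions and minimized by concentrated distributions.

Entropies:
  H(A) = 1.5181 bits
  H(B) = 0.3830 bits
  H(C) = 2.0000 bits
  H(D) = 1.9532 bits

Ranking: C > D > A > B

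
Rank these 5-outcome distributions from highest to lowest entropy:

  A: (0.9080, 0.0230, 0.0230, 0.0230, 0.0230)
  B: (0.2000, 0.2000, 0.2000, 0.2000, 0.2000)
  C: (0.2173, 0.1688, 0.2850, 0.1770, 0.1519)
B > C > A

Key insight: Entropy is maximized by uniform distributions and minimized by concentrated distributions.

- Uniform distributions have maximum entropy log₂(5) = 2.3219 bits
- The more "peaked" or concentrated a distribution, the lower its entropy

Entropies:
  H(A) = 0.6271 bits
  H(B) = 2.3219 bits
  H(C) = 2.2831 bits

Ranking: B > C > A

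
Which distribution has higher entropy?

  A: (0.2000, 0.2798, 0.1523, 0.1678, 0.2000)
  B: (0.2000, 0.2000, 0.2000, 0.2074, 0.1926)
B

Both distributions are close to uniform, making this a harder comparison.

H(A) = 2.2886 bits
H(B) = 2.3215 bits

The distribution closer to uniform has higher entropy.
Answer: B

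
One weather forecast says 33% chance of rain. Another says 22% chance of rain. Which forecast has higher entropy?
33% forecast

Treat each forecast as a Bernoulli distribution. Binary entropy is maximized at p=0.5 and falls off symmetrically toward 0 or 1. The 33% forecast is closer to 50%, so it is more uncertain. H(33%) ≈ 0.915 bits, H(22%) ≈ 0.760 bits.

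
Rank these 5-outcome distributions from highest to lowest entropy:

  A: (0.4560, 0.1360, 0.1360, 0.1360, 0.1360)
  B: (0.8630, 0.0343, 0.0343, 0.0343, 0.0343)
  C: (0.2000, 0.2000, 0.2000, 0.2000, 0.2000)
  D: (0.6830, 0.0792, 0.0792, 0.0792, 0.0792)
C > A > D > B

Key insight: Entropy is maximized by uniform distributions and minimized by concentrated distributions.

Entropies:
  H(A) = 2.0824 bits
  H(B) = 0.8503 bits
  H(C) = 2.3219 bits
  H(D) = 1.5351 bits

Ranking: C > A > D > B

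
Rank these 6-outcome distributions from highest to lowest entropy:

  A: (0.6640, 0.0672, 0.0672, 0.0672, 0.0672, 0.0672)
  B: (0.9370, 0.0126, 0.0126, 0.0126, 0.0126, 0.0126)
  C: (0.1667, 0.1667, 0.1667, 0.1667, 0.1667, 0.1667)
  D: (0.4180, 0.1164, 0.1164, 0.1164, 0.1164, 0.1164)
C > D > A > B

Key insight: Entropy is maximized by uniform distributions and minimized by concentrated distributions.

Entropies:
  H(A) = 1.7011 bits
  H(B) = 0.4855 bits
  H(C) = 2.5850 bits
  H(D) = 2.3319 bits

Ranking: C > D > A > B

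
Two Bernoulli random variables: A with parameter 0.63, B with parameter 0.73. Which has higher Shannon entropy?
A

For binary distributions, entropy is maximized at p=0.5 and decreases as p moves toward 0 or 1.

H(A) = H(0.63) = 0.9507 bits
H(B) = H(0.73) = 0.8415 bits

Distribution A (p=0.63) is closer to uniform (p=0.5), so it has higher entropy.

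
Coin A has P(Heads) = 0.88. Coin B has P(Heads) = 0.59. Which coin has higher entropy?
B

For binary distributions, entropy is maximized at p=0.5 and decreases as p moves toward 0 or 1.

H(A) = H(0.88) = 0.5294 bits
H(B) = H(0.59) = 0.9765 bits

Distribution B (p=0.59) is closer to uniform (p=0.5), so it has higher entropy.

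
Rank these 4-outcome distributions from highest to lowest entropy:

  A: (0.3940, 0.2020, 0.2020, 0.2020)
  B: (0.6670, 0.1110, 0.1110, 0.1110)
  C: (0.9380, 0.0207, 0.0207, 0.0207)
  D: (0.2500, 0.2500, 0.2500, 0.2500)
D > A > B > C

Key insight: Entropy is maximized by uniform distributions and minimized by concentrated distributions.

Entropies:
  H(A) = 1.9278 bits
  H(B) = 1.4458 bits
  H(C) = 0.4336 bits
  H(D) = 2.0000 bits

Ranking: D > A > B > C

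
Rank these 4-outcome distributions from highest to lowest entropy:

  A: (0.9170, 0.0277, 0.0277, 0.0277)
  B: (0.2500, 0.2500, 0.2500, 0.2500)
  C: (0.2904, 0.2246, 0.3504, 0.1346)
B > C > A

Key insight: Entropy is maximized by uniform distributions and minimized by concentrated distributions.

- Uniform distributions have maximum entropy log₂(4) = 2.0000 bits
- The more "peaked" or concentrated a distribution, the lower its entropy

Entropies:
  H(A) = 0.5442 bits
  H(B) = 2.0000 bits
  H(C) = 1.9215 bits

Ranking: B > C > A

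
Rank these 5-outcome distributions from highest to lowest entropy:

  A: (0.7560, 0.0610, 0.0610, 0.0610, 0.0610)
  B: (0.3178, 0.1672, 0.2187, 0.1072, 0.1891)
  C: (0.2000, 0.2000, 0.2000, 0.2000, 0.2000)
C > B > A

Key insight: Entropy is maximized by uniform distributions and minimized by concentrated distributions.

- Uniform distributions have maximum entropy log₂(5) = 2.3219 bits
- The more "peaked" or concentrated a distribution, the lower its entropy

Entropies:
  H(A) = 1.2896 bits
  H(B) = 2.2363 bits
  H(C) = 2.3219 bits

Ranking: C > B > A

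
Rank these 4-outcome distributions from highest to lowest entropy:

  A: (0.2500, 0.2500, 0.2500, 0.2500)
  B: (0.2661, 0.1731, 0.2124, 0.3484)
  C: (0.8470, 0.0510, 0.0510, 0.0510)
A > B > C

Key insight: Entropy is maximized by uniform distributions and minimized by concentrated distributions.

- Uniform distributions have maximum entropy log₂(4) = 2.0000 bits
- The more "peaked" or concentrated a distribution, the lower its entropy

Entropies:
  H(A) = 2.0000 bits
  H(B) = 1.9510 bits
  H(C) = 0.8598 bits

Ranking: A > B > C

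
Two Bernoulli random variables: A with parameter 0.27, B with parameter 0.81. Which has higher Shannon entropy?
A

For binary distributions, entropy is maximized at p=0.5 and decreases as p moves toward 0 or 1.

H(A) = H(0.27) = 0.8415 bits
H(B) = H(0.81) = 0.7015 bits

Distribution A (p=0.27) is closer to uniform (p=0.5), so it has higher entropy.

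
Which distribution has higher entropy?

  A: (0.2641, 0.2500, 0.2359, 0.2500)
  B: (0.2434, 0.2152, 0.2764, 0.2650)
A

Both distributions are close to uniform, making this a harder comparison.

H(A) = 1.9989 bits
H(B) = 1.9936 bits

The distribution closer to uniform has higher entropy.
Answer: A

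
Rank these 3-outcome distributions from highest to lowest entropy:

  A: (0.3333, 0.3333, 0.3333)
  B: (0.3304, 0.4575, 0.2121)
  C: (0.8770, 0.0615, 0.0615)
A > B > C

Key insight: Entropy is maximized by uniform distributions and minimized by concentrated distributions.

- Uniform distributions have maximum entropy log₂(3) = 1.5850 bits
- The more "peaked" or concentrated a distribution, the lower its entropy

Entropies:
  H(A) = 1.5850 bits
  H(B) = 1.5185 bits
  H(C) = 0.6609 bits

Ranking: A > B > C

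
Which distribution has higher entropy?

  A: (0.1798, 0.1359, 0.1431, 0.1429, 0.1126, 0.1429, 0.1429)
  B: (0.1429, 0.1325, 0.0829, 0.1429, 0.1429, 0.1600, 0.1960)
A

Both distributions are close to uniform, making this a harder comparison.

H(A) = 2.7957 bits
H(B) = 2.7712 bits

The distribution closer to uniform has higher entropy.
Answer: A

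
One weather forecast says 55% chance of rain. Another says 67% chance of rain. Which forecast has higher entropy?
55% forecast

Treat each forecast as a Bernoulli distribution. Binary entropy is maximized at p=0.5 and falls off symmetrically toward 0 or 1. The 55% forecast is closer to 50%, so it is more uncertain. H(55%) ≈ 0.993 bits, H(67%) ≈ 0.915 bits.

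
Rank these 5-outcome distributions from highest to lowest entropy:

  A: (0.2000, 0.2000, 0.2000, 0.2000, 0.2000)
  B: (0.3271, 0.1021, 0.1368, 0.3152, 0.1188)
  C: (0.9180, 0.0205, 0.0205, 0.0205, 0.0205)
A > B > C

Key insight: Entropy is maximized by uniform distributions and minimized by concentrated distributions.

- Uniform distributions have maximum entropy log₂(5) = 2.3219 bits
- The more "peaked" or concentrated a distribution, the lower its entropy

Entropies:
  H(A) = 2.3219 bits
  H(B) = 2.1463 bits
  H(C) = 0.5732 bits

Ranking: A > B > C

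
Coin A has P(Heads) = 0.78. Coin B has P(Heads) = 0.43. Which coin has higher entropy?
B

For binary distributions, entropy is maximized at p=0.5 and decreases as p moves toward 0 or 1.

H(A) = H(0.78) = 0.7602 bits
H(B) = H(0.43) = 0.9858 bits

Distribution B (p=0.43) is closer to uniform (p=0.5), so it has higher entropy.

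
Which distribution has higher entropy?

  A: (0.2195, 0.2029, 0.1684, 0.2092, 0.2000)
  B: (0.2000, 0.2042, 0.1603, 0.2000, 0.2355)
A

Both distributions are close to uniform, making this a harder comparison.

H(A) = 2.3165 bits
H(B) = 2.3115 bits

The distribution closer to uniform has higher entropy.
Answer: A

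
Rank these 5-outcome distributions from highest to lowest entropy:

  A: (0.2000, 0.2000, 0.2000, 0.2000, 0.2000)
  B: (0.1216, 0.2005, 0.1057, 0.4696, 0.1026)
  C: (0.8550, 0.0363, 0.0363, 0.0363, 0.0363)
A > B > C

Key insight: Entropy is maximized by uniform distributions and minimized by concentrated distributions.

- Uniform distributions have maximum entropy log₂(5) = 2.3219 bits
- The more "peaked" or concentrated a distribution, the lower its entropy

Entropies:
  H(A) = 2.3219 bits
  H(B) = 2.0263 bits
  H(C) = 0.8872 bits

Ranking: A > B > C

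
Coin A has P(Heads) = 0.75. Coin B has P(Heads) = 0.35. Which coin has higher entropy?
B

For binary distributions, entropy is maximized at p=0.5 and decreases as p moves toward 0 or 1.

H(A) = H(0.75) = 0.8113 bits
H(B) = H(0.35) = 0.9341 bits

Distribution B (p=0.35) is closer to uniform (p=0.5), so it has higher entropy.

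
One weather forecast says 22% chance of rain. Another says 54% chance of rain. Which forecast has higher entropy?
54% forecast

Treat each forecast as a Bernoulli distribution. Binary entropy is maximized at p=0.5 and falls off symmetrically toward 0 or 1. The 54% forecast is closer to 50%, so it is more uncertain. H(22%) ≈ 0.760 bits, H(54%) ≈ 0.995 bits.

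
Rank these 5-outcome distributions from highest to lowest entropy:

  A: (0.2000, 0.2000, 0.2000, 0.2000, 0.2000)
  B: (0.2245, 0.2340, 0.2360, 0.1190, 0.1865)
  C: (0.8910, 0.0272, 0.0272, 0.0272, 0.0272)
A > B > C

Key insight: Entropy is maximized by uniform distributions and minimized by concentrated distributions.

- Uniform distributions have maximum entropy log₂(5) = 2.3219 bits
- The more "peaked" or concentrated a distribution, the lower its entropy

Entropies:
  H(A) = 2.3219 bits
  H(B) = 2.2831 bits
  H(C) = 0.7149 bits

Ranking: A > B > C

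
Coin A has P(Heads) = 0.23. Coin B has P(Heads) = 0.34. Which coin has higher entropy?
B

For binary distributions, entropy is maximized at p=0.5 and decreases as p moves toward 0 or 1.

H(A) = H(0.23) = 0.7780 bits
H(B) = H(0.34) = 0.9248 bits

Distribution B (p=0.34) is closer to uniform (p=0.5), so it has higher entropy.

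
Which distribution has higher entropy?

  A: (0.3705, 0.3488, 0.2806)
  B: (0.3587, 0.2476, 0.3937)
A

Both distributions are close to uniform, making this a harder comparison.

H(A) = 1.5752 bits
H(B) = 1.5587 bits

The distribution closer to uniform has higher entropy.
Answer: A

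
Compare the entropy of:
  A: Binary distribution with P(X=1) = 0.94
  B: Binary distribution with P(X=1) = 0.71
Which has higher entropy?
B

For binary distributions, entropy is maximized at p=0.5 and decreases as p moves toward 0 or 1.

H(A) = H(0.94) = 0.3274 bits
H(B) = H(0.71) = 0.8687 bits

Distribution B (p=0.71) is closer to uniform (p=0.5), so it has higher entropy.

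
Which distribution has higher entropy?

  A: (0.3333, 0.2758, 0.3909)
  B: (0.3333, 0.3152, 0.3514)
B

Both distributions are close to uniform, making this a harder comparison.

H(A) = 1.5705 bits
H(B) = 1.5835 bits

The distribution closer to uniform has higher entropy.
Answer: B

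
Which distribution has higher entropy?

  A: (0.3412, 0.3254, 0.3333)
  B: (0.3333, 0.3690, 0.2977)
A

Both distributions are close to uniform, making this a harder comparison.

H(A) = 1.5847 bits
H(B) = 1.5795 bits

The distribution closer to uniform has higher entropy.
Answer: A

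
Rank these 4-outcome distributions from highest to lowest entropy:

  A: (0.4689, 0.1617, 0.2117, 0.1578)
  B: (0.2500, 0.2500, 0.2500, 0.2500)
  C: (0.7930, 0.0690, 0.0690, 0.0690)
B > A > C

Key insight: Entropy is maximized by uniform distributions and minimized by concentrated distributions.

- Uniform distributions have maximum entropy log₂(4) = 2.0000 bits
- The more "peaked" or concentrated a distribution, the lower its entropy

Entropies:
  H(A) = 1.8318 bits
  H(B) = 2.0000 bits
  H(C) = 1.0638 bits

Ranking: B > A > C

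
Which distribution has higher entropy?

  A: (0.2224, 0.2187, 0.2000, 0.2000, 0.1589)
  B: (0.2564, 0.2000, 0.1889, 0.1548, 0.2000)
A

Both distributions are close to uniform, making this a harder comparison.

H(A) = 2.3124 bits
H(B) = 2.3029 bits

The distribution closer to uniform has higher entropy.
Answer: A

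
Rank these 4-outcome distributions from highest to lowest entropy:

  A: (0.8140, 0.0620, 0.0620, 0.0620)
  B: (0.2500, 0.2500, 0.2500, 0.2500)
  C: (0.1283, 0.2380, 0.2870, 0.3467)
B > C > A

Key insight: Entropy is maximized by uniform distributions and minimized by concentrated distributions.

- Uniform distributions have maximum entropy log₂(4) = 2.0000 bits
- The more "peaked" or concentrated a distribution, the lower its entropy

Entropies:
  H(A) = 0.9878 bits
  H(B) = 2.0000 bits
  H(C) = 1.9197 bits

Ranking: B > C > A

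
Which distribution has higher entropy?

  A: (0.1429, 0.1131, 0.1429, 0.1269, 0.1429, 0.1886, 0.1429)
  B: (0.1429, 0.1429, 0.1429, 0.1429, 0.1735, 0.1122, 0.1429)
B

Both distributions are close to uniform, making this a harder comparison.

H(A) = 2.7916 bits
H(B) = 2.7978 bits

The distribution closer to uniform has higher entropy.
Answer: B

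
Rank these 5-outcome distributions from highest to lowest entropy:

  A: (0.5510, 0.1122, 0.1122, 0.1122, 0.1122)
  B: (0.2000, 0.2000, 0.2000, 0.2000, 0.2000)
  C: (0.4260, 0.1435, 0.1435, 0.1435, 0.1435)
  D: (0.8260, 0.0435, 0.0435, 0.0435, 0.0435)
B > C > A > D

Key insight: Entropy is maximized by uniform distributions and minimized by concentrated distributions.

Entropies:
  H(A) = 1.8905 bits
  H(B) = 2.3219 bits
  H(C) = 2.1321 bits
  H(D) = 1.0148 bits

Ranking: B > C > A > D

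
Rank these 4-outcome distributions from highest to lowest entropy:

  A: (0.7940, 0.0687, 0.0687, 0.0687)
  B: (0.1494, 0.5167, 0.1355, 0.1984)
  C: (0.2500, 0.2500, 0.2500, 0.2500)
C > B > A

Key insight: Entropy is maximized by uniform distributions and minimized by concentrated distributions.

- Uniform distributions have maximum entropy log₂(4) = 2.0000 bits
- The more "peaked" or concentrated a distribution, the lower its entropy

Entropies:
  H(A) = 1.0603 bits
  H(B) = 1.7557 bits
  H(C) = 2.0000 bits

Ranking: C > B > A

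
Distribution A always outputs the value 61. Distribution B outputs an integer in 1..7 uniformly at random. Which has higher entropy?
B

A is deterministic, so H(A) = 0. B is uniform over 7 outcomes, so H(B) = log₂(7) = 2.807 bits. Any distribution with genuine randomness has higher entropy than a deterministic one.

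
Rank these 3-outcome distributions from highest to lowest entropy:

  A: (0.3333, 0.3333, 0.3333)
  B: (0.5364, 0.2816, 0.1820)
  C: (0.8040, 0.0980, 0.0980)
A > B > C

Key insight: Entropy is maximized by uniform distributions and minimized by concentrated distributions.

- Uniform distributions have maximum entropy log₂(3) = 1.5850 bits
- The more "peaked" or concentrated a distribution, the lower its entropy

Entropies:
  H(A) = 1.5850 bits
  H(B) = 1.4442 bits
  H(C) = 0.9099 bits

Ranking: A > B > C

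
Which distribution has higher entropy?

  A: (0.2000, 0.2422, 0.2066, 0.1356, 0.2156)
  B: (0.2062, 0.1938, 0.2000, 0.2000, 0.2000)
B

Both distributions are close to uniform, making this a harder comparison.

H(A) = 2.2980 bits
H(B) = 2.3216 bits

The distribution closer to uniform has higher entropy.
Answer: B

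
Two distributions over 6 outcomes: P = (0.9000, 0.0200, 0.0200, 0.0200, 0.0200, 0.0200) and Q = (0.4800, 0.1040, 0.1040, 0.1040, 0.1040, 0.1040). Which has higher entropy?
Q

P is highly concentrated on one outcome (90%), making it nearly deterministic. Q spreads its mass more evenly (max 48%). The more spread-out distribution has higher entropy: H(P) ≈ 0.701 bits, H(Q) ≈ 2.206 bits.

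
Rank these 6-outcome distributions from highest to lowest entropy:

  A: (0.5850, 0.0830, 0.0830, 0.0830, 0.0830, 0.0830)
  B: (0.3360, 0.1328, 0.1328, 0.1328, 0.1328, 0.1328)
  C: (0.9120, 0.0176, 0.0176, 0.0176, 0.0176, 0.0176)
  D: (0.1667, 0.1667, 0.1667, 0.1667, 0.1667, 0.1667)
D > B > A > C

Key insight: Entropy is maximized by uniform distributions and minimized by concentrated distributions.

Entropies:
  H(A) = 1.9427 bits
  H(B) = 2.4627 bits
  H(C) = 0.6341 bits
  H(D) = 2.5850 bits

Ranking: D > B > A > C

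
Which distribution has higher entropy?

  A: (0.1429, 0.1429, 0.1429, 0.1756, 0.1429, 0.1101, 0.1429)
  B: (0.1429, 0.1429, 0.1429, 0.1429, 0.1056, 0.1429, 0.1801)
A

Both distributions are close to uniform, making this a harder comparison.

H(A) = 2.7964 bits
H(B) = 2.7932 bits

The distribution closer to uniform has higher entropy.
Answer: A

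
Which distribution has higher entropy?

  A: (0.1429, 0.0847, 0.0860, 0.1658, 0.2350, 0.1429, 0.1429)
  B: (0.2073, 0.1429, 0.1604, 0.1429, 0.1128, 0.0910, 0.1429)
B

Both distributions are close to uniform, making this a harder comparison.

H(A) = 2.7299 bits
H(B) = 2.7669 bits

The distribution closer to uniform has higher entropy.
Answer: B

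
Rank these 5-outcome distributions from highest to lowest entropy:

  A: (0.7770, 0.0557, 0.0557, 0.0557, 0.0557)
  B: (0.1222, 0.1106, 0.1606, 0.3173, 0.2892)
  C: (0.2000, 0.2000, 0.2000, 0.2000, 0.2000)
C > B > A

Key insight: Entropy is maximized by uniform distributions and minimized by concentrated distributions.

- Uniform distributions have maximum entropy log₂(5) = 2.3219 bits
- The more "peaked" or concentrated a distribution, the lower its entropy

Entropies:
  H(A) = 1.2116 bits
  H(B) = 2.1889 bits
  H(C) = 2.3219 bits

Ranking: C > B > A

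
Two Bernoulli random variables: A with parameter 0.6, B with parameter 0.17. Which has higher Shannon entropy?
A

For binary distributions, entropy is maximized at p=0.5 and decreases as p moves toward 0 or 1.

H(A) = H(0.6) = 0.9710 bits
H(B) = H(0.17) = 0.6577 bits

Distribution A (p=0.6) is closer to uniform (p=0.5), so it has higher entropy.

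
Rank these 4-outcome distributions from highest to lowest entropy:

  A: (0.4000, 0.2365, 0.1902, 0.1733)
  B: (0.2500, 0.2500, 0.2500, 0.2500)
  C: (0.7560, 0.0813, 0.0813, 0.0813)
B > A > C

Key insight: Entropy is maximized by uniform distributions and minimized by concentrated distributions.

- Uniform distributions have maximum entropy log₂(4) = 2.0000 bits
- The more "peaked" or concentrated a distribution, the lower its entropy

Entropies:
  H(A) = 1.9143 bits
  H(B) = 2.0000 bits
  H(C) = 1.1884 bits

Ranking: B > A > C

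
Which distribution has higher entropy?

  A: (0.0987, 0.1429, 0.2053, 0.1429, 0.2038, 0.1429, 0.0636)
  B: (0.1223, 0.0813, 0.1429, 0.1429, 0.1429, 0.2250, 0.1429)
B

Both distributions are close to uniform, making this a harder comparison.

H(A) = 2.7223 bits
H(B) = 2.7535 bits

The distribution closer to uniform has higher entropy.
Answer: B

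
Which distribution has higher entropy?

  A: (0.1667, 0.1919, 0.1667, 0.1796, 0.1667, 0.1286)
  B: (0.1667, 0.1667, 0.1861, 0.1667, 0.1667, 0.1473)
B

Both distributions are close to uniform, making this a harder comparison.

H(A) = 2.5748 bits
H(B) = 2.5817 bits

The distribution closer to uniform has higher entropy.
Answer: B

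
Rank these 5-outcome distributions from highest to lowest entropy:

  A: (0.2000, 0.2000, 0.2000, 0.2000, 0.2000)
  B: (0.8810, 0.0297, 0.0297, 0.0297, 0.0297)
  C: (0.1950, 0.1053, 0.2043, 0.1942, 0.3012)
A > C > B

Key insight: Entropy is maximized by uniform distributions and minimized by concentrated distributions.

- Uniform distributions have maximum entropy log₂(5) = 2.3219 bits
- The more "peaked" or concentrated a distribution, the lower its entropy

Entropies:
  H(A) = 2.3219 bits
  H(B) = 0.7645 bits
  H(C) = 2.2506 bits

Ranking: A > C > B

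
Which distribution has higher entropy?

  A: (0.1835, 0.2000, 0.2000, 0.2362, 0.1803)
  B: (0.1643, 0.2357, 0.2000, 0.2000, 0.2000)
A

Both distributions are close to uniform, making this a harder comparison.

H(A) = 2.3150 bits
H(B) = 2.3127 bits

The distribution closer to uniform has higher entropy.
Answer: A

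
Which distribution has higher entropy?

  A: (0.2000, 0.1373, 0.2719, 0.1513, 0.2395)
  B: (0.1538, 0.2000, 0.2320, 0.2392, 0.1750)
B

Both distributions are close to uniform, making this a harder comparison.

H(A) = 2.2746 bits
H(B) = 2.3025 bits

The distribution closer to uniform has higher entropy.
Answer: B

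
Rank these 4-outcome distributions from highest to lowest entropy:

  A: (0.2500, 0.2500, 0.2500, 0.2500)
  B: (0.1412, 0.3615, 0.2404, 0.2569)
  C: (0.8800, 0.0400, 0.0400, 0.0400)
A > B > C

Key insight: Entropy is maximized by uniform distributions and minimized by concentrated distributions.

- Uniform distributions have maximum entropy log₂(4) = 2.0000 bits
- The more "peaked" or concentrated a distribution, the lower its entropy

Entropies:
  H(A) = 2.0000 bits
  H(B) = 1.9275 bits
  H(C) = 0.7196 bits

Ranking: A > B > C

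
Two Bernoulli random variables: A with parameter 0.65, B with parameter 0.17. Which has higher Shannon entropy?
A

For binary distributions, entropy is maximized at p=0.5 and decreases as p moves toward 0 or 1.

H(A) = H(0.65) = 0.9341 bits
H(B) = H(0.17) = 0.6577 bits

Distribution A (p=0.65) is closer to uniform (p=0.5), so it has higher entropy.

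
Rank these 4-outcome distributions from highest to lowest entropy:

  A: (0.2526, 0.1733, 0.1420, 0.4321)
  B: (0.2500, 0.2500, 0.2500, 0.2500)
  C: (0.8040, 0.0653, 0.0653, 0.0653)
B > A > C

Key insight: Entropy is maximized by uniform distributions and minimized by concentrated distributions.

- Uniform distributions have maximum entropy log₂(4) = 2.0000 bits
- The more "peaked" or concentrated a distribution, the lower its entropy

Entropies:
  H(A) = 1.8626 bits
  H(B) = 2.0000 bits
  H(C) = 1.0245 bits

Ranking: B > A > C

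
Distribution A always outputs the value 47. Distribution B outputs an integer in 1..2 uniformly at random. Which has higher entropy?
B

A is deterministic, so H(A) = 0. B is uniform over 2 outcomes, so H(B) = log₂(2) = 1.000 bits. Any distribution with genuine randomness has higher entropy than a deterministic one.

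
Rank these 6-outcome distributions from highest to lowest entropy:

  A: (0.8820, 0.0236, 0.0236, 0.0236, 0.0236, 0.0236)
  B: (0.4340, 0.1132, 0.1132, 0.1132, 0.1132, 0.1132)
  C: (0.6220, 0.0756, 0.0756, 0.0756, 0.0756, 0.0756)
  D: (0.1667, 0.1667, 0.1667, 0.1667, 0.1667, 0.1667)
D > B > C > A

Key insight: Entropy is maximized by uniform distributions and minimized by concentrated distributions.

Entropies:
  H(A) = 0.7976 bits
  H(B) = 2.3016 bits
  H(C) = 1.8343 bits
  H(D) = 2.5850 bits

Ranking: D > B > C > A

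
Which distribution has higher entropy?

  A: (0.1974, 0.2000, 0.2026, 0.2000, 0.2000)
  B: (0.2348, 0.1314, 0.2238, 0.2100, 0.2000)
A

Both distributions are close to uniform, making this a harder comparison.

H(A) = 2.3219 bits
H(B) = 2.2962 bits

The distribution closer to uniform has higher entropy.
Answer: A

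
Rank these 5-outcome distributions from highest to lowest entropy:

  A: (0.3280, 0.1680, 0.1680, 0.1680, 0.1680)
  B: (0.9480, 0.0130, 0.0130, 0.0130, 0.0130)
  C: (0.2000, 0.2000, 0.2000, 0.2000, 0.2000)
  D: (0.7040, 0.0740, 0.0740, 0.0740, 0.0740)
C > A > D > B

Key insight: Entropy is maximized by uniform distributions and minimized by concentrated distributions.

Entropies:
  H(A) = 2.2569 bits
  H(B) = 0.3988 bits
  H(C) = 2.3219 bits
  H(D) = 1.4683 bits

Ranking: C > A > D > B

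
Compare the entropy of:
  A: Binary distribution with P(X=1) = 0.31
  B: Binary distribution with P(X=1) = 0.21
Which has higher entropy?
A

For binary distributions, entropy is maximized at p=0.5 and decreases as p moves toward 0 or 1.

H(A) = H(0.31) = 0.8932 bits
H(B) = H(0.21) = 0.7415 bits

Distribution A (p=0.31) is closer to uniform (p=0.5), so it has higher entropy.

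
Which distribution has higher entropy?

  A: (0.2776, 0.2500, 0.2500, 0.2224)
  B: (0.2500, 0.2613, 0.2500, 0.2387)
B

Both distributions are close to uniform, making this a harder comparison.

H(A) = 1.9956 bits
H(B) = 1.9993 bits

The distribution closer to uniform has higher entropy.
Answer: B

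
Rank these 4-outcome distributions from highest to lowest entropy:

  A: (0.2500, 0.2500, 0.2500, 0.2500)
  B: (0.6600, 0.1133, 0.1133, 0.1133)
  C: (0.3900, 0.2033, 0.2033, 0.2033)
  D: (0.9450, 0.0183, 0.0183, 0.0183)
A > C > B > D

Key insight: Entropy is maximized by uniform distributions and minimized by concentrated distributions.

Entropies:
  H(A) = 2.0000 bits
  H(B) = 1.4637 bits
  H(C) = 1.9316 bits
  H(D) = 0.3944 bits

Ranking: A > C > B > D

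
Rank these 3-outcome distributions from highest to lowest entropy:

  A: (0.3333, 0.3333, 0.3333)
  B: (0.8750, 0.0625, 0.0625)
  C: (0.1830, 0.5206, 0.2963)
A > C > B

Key insight: Entropy is maximized by uniform distributions and minimized by concentrated distributions.

- Uniform distributions have maximum entropy log₂(3) = 1.5850 bits
- The more "peaked" or concentrated a distribution, the lower its entropy

Entropies:
  H(A) = 1.5850 bits
  H(B) = 0.6686 bits
  H(C) = 1.4586 bits

Ranking: A > C > B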